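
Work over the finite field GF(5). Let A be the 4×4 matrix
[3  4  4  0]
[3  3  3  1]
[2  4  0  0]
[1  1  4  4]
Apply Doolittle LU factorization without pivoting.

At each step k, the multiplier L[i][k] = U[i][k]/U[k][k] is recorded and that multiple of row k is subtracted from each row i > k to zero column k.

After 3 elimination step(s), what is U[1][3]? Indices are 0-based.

k=0: U[0][0]=3
  eliminate (1,0): mult=1, new row 1: (0, 4, 4, 1); set L[1][0]=1
  eliminate (2,0): mult=4, new row 2: (0, 3, 4, 0); set L[2][0]=4
  eliminate (3,0): mult=2, new row 3: (0, 3, 1, 4); set L[3][0]=2
k=1: U[1][1]=4
  eliminate (2,1): mult=2, new row 2: (0, 0, 1, 3); set L[2][1]=2
  eliminate (3,1): mult=2, new row 3: (0, 0, 3, 2); set L[3][1]=2
k=2: U[2][2]=1
  eliminate (3,2): mult=3, new row 3: (0, 0, 0, 3); set L[3][2]=3

U[1][3] = 1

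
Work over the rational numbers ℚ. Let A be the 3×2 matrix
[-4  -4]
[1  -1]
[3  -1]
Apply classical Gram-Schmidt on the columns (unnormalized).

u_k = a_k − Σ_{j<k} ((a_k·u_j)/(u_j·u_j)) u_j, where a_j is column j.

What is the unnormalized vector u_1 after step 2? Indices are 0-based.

Step 1: u_0 = a_0 = (-4, 1, 3).
Step 2: u_1 = a_1 − (6/13)·u_0 = (-28/13, -19/13, -31/13).

u_1 = (-28/13, -19/13, -31/13)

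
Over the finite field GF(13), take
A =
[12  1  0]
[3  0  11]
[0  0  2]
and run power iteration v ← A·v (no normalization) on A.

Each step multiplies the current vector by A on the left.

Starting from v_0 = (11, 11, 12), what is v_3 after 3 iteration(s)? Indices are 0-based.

v_3 = (8, 9, 5)

v_0 = (11, 11, 12).
v_1 = A·v_0 = (0, 9, 11).
v_2 = A·v_1 = (9, 4, 9).
v_3 = A·v_2 = (8, 9, 5).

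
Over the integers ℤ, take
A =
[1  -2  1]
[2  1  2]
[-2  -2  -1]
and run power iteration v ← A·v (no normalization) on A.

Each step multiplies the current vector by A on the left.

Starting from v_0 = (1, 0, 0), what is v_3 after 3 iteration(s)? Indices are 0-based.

v_0 = (1, 0, 0).
v_1 = A·v_0 = (1, 2, -2).
v_2 = A·v_1 = (-5, 0, -4).
v_3 = A·v_2 = (-9, -18, 14).

v_3 = (-9, -18, 14)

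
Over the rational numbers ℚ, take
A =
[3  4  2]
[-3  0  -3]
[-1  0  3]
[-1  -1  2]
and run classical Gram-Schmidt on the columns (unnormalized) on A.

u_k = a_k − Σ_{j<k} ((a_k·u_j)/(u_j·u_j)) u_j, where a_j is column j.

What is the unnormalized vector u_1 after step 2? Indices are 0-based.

u_1 = (41/20, 39/20, 13/20, -7/20)

Step 1: u_0 = a_0 = (3, -3, -1, -1).
Step 2: u_1 = a_1 − (13/20)·u_0 = (41/20, 39/20, 13/20, -7/20).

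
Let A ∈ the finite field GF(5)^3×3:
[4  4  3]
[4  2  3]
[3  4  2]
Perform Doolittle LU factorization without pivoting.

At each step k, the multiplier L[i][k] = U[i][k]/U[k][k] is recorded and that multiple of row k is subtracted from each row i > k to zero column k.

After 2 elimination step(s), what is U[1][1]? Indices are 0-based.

U[1][1] = 3

[col 0] pivot 4
  R1 -= 1*R0 → (0, 3, 0)  (L[1][0] := 1)
  R2 -= 2*R0 → (0, 1, 1)  (L[2][0] := 2)
[col 1] pivot 3
  R2 -= 2*R1 → (0, 0, 1)  (L[2][1] := 2)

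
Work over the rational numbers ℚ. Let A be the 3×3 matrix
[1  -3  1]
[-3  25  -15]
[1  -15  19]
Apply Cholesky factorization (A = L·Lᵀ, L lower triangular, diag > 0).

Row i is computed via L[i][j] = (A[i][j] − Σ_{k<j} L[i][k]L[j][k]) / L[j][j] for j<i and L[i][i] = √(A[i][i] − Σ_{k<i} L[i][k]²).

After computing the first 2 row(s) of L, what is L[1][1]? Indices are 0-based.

Step 1: L[0][0] = √(1) = 1.
  L[1][0] = (-3) / L[0][0] = -3.
Step 2: L[1][1] = √(16) = 4.

L[1][1] = 4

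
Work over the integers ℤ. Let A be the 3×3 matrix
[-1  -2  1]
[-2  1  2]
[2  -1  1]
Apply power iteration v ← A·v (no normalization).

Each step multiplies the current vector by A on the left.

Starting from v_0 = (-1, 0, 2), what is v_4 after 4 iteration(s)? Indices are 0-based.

v_4 = (-105, -60, -30)

v_0 = (-1, 0, 2).
v_1 = A·v_0 = (3, 6, 0).
v_2 = A·v_1 = (-15, 0, 0).
v_3 = A·v_2 = (15, 30, -30).
v_4 = A·v_3 = (-105, -60, -30).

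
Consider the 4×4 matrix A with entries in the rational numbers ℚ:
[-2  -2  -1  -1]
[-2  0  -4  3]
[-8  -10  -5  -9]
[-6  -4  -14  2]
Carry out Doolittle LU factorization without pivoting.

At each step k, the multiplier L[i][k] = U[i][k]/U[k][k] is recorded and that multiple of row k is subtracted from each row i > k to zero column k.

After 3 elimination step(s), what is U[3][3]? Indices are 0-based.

U[3][3] = 3

Step 1: pivot at (0,0) is -2.
  row1 ← row1 − (1)·row0  ⇒  L[1][0]=1, U row1=(0, 2, -3, 4)
  row2 ← row2 − (4)·row0  ⇒  L[2][0]=4, U row2=(0, -2, -1, -5)
  row3 ← row3 − (3)·row0  ⇒  L[3][0]=3, U row3=(0, 2, -11, 5)
Step 2: pivot at (1,1) is 2.
  row2 ← row2 − (-1)·row1  ⇒  L[2][1]=-1, U row2=(0, 0, -4, -1)
  row3 ← row3 − (1)·row1  ⇒  L[3][1]=1, U row3=(0, 0, -8, 1)
Step 3: pivot at (2,2) is -4.
  row3 ← row3 − (2)·row2  ⇒  L[3][2]=2, U row3=(0, 0, 0, 3)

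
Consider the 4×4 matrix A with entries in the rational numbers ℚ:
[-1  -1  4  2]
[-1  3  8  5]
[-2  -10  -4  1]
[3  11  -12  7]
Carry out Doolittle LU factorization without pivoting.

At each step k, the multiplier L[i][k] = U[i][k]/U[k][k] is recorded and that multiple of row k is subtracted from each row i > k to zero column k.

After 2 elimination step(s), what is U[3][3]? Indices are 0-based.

[col 0] pivot -1
  R1 -= 1*R0 → (0, 4, 4, 3)  (L[1][0] := 1)
  R2 -= 2*R0 → (0, -8, -12, -3)  (L[2][0] := 2)
  R3 -= -3*R0 → (0, 8, 0, 13)  (L[3][0] := -3)
[col 1] pivot 4
  R2 -= -2*R1 → (0, 0, -4, 3)  (L[2][1] := -2)
  R3 -= 2*R1 → (0, 0, -8, 7)  (L[3][1] := 2)

U[3][3] = 7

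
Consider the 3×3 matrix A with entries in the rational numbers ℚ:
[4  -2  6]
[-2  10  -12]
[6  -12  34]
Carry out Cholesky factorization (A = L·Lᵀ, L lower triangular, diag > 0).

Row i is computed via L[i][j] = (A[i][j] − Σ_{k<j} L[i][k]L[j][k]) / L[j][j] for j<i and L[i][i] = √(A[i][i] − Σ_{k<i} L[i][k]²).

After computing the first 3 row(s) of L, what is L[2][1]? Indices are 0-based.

Step 1: L[0][0] = √(4) = 2.
  L[1][0] = (-2) / L[0][0] = -1.
Step 2: L[1][1] = √(9) = 3.
  L[2][0] = (6) / L[0][0] = 3.
  L[2][1] = (-9) / L[1][1] = -3.
Step 3: L[2][2] = √(16) = 4.

L[2][1] = -3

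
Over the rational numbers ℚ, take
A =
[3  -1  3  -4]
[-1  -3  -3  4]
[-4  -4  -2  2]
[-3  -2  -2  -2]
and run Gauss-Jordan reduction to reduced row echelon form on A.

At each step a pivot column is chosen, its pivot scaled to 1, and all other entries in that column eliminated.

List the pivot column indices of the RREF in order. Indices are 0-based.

step 1: normalize row 0 (÷3) = (1, -1/3, 1, -4/3)
  row 1: subtract -1×row0 = (0, -10/3, -2, 8/3)
  row 2: subtract -4×row0 = (0, -16/3, 2, -10/3)
  row 3: subtract -3×row0 = (0, -3, 1, -6)
step 2: normalize row 1 (÷-10/3) = (0, 1, 3/5, -4/5)
  row 0: subtract -1/3×row1 = (1, 0, 6/5, -8/5)
  row 2: subtract -16/3×row1 = (0, 0, 26/5, -38/5)
  row 3: subtract -3×row1 = (0, 0, 14/5, -42/5)
step 3: normalize row 2 (÷26/5) = (0, 0, 1, -19/13)
  row 0: subtract 6/5×row2 = (1, 0, 0, 2/13)
  row 1: subtract 3/5×row2 = (0, 1, 0, 1/13)
  row 3: subtract 14/5×row2 = (0, 0, 0, -56/13)
step 4: normalize row 3 (÷-56/13) = (0, 0, 0, 1)
  row 0: subtract 2/13×row3 = (1, 0, 0, 0)
  row 1: subtract 1/13×row3 = (0, 1, 0, 0)
  row 2: subtract -19/13×row3 = (0, 0, 1, 0)

pivot columns: 0, 1, 2, 3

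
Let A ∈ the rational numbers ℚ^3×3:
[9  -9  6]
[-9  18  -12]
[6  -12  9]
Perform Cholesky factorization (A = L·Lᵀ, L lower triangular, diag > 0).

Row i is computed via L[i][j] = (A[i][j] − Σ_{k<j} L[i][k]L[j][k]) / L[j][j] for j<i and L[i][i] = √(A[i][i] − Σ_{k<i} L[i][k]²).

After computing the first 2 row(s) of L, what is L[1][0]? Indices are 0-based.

Step 1: L[0][0] = √(9) = 3.
  L[1][0] = (-9) / L[0][0] = -3.
Step 2: L[1][1] = √(9) = 3.

L[1][0] = -3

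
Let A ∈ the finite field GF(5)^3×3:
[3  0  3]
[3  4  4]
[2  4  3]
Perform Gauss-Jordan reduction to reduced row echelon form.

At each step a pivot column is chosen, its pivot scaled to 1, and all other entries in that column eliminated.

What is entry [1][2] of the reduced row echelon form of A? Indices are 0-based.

step 1: normalize row 0 (÷3) = (1, 0, 1)
  row 1: subtract 3×row0 = (0, 4, 1)
  row 2: subtract 2×row0 = (0, 4, 1)
step 2: normalize row 1 (÷4) = (0, 1, 4)
  row 2: subtract 4×row1 = (0, 0, 0)
skip col 2 (zero from row 2)

M[1][2] = 4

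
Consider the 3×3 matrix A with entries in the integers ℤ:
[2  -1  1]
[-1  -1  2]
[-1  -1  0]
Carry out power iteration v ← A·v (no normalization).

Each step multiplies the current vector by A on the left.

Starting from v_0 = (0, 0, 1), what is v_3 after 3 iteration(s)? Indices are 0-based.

v_0 = (0, 0, 1).
v_1 = A·v_0 = (1, 2, 0).
v_2 = A·v_1 = (0, -3, -3).
v_3 = A·v_2 = (0, -3, 3).

v_3 = (0, -3, 3)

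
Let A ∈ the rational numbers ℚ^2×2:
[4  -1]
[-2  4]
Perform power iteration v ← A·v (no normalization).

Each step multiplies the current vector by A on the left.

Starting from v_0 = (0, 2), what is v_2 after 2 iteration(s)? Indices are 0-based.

v_0 = (0, 2).
v_1 = A·v_0 = (-2, 8).
v_2 = A·v_1 = (-16, 36).

v_2 = (-16, 36)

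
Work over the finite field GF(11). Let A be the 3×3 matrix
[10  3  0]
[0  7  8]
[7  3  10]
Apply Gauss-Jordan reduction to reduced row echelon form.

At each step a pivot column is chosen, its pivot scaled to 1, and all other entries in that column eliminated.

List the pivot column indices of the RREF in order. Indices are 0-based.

pivot columns: 0, 1, 2

step 1: normalize row 0 (÷10) = (1, 8, 0)
  row 2: subtract 7×row0 = (0, 2, 10)
step 2: normalize row 1 (÷7) = (0, 1, 9)
  row 0: subtract 8×row1 = (1, 0, 5)
  row 2: subtract 2×row1 = (0, 0, 3)
step 3: normalize row 2 (÷3) = (0, 0, 1)
  row 0: subtract 5×row2 = (1, 0, 0)
  row 1: subtract 9×row2 = (0, 1, 0)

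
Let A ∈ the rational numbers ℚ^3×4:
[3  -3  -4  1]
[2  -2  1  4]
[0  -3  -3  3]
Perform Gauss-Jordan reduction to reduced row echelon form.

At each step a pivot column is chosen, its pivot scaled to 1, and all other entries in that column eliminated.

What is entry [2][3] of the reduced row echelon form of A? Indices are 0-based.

M[2][3] = 10/11

[1] R0 /= 3  ⇒  (1, -1, -4/3, 1/3)
     R1 -= 2·R0  ⇒  (0, 0, 11/3, 10/3)
[2] R1 <-> R2
[2] R1 /= -3  ⇒  (0, 1, 1, -1)
     R0 -= -1·R1  ⇒  (1, 0, -1/3, -2/3)
[3] R2 /= 11/3  ⇒  (0, 0, 1, 10/11)
     R0 -= -1/3·R2  ⇒  (1, 0, 0, -4/11)
     R1 -= 1·R2  ⇒  (0, 1, 0, -21/11)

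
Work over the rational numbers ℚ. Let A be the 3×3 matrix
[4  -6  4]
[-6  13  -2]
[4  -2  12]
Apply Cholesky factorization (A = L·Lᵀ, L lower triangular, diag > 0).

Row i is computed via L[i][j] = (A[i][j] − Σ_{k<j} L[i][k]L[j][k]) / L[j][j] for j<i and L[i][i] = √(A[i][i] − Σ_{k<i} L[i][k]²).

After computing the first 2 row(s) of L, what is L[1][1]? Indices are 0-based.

L[1][1] = 2

Step 1: L[0][0] = √(4) = 2.
  L[1][0] = (-6) / L[0][0] = -3.
Step 2: L[1][1] = √(4) = 2.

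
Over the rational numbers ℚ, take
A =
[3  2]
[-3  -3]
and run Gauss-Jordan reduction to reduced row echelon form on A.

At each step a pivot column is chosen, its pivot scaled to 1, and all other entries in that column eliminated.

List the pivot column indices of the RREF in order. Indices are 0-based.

pivot columns: 0, 1

[1] R0 /= 3  ⇒  (1, 2/3)
     R1 -= -3·R0  ⇒  (0, -1)
[2] R1 /= -1  ⇒  (0, 1)
     R0 -= 2/3·R1  ⇒  (1, 0)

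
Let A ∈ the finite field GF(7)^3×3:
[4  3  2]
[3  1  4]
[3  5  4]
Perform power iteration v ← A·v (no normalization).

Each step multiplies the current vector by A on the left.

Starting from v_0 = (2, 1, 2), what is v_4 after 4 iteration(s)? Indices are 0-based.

v_4 = (0, 3, 2)

v_0 = (2, 1, 2).
v_1 = A·v_0 = (1, 1, 5).
v_2 = A·v_1 = (3, 3, 0).
v_3 = A·v_2 = (0, 5, 3).
v_4 = A·v_3 = (0, 3, 2).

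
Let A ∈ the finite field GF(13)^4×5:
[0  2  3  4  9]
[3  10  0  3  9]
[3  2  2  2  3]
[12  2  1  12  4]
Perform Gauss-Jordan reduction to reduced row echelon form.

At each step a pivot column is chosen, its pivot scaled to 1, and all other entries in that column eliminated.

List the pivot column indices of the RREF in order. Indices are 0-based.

pivot(0,0): swap R0↔R1
pivot(0,0)=3: scale R0 → (1, 12, 0, 1, 3)
  clear (2,0): R2 −= (3)R0 → (0, 5, 2, 12, 7)
  clear (3,0): R3 −= (12)R0 → (0, 1, 1, 0, 7)
pivot(1,1)=2: scale R1 → (0, 1, 8, 2, 11)
  clear (0,1): R0 −= (12)R1 → (1, 0, 8, 3, 1)
  clear (2,1): R2 −= (5)R1 → (0, 0, 1, 2, 4)
  clear (3,1): R3 −= (1)R1 → (0, 0, 6, 11, 9)
pivot(2,2)=1: scale R2 → (0, 0, 1, 2, 4)
  clear (0,2): R0 −= (8)R2 → (1, 0, 0, 0, 8)
  clear (1,2): R1 −= (8)R2 → (0, 1, 0, 12, 5)
  clear (3,2): R3 −= (6)R2 → (0, 0, 0, 12, 11)
pivot(3,3)=12: scale R3 → (0, 0, 0, 1, 2)
  clear (1,3): R1 −= (12)R3 → (0, 1, 0, 0, 7)
  clear (2,3): R2 −= (2)R3 → (0, 0, 1, 0, 0)

pivot columns: 0, 1, 2, 3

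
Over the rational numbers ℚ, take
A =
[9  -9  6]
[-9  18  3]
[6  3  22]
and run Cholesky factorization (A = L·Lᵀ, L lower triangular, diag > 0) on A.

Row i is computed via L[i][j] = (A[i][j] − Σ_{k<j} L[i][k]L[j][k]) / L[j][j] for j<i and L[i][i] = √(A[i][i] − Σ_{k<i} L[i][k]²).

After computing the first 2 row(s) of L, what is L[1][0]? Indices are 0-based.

Step 1: L[0][0] = √(9) = 3.
  L[1][0] = (-9) / L[0][0] = -3.
Step 2: L[1][1] = √(9) = 3.

L[1][0] = -3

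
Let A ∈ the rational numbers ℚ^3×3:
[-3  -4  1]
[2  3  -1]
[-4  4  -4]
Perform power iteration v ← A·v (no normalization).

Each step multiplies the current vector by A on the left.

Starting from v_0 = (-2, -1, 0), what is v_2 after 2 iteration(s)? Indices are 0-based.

v_2 = (2, -5, -84)

v_0 = (-2, -1, 0).
v_1 = A·v_0 = (10, -7, 4).
v_2 = A·v_1 = (2, -5, -84).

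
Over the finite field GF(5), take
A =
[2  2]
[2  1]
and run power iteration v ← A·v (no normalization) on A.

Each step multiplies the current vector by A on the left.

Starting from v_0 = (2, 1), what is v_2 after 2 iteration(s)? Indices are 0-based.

v_0 = (2, 1).
v_1 = A·v_0 = (1, 0).
v_2 = A·v_1 = (2, 2).

v_2 = (2, 2)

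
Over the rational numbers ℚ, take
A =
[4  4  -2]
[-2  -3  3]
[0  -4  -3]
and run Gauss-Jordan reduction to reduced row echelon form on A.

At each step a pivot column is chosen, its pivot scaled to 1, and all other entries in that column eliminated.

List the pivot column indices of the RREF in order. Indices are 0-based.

pivot(0,0)=4: scale R0 → (1, 1, -1/2)
  clear (1,0): R1 −= (-2)R0 → (0, -1, 2)
pivot(1,1)=-1: scale R1 → (0, 1, -2)
  clear (0,1): R0 −= (1)R1 → (1, 0, 3/2)
  clear (2,1): R2 −= (-4)R1 → (0, 0, -11)
pivot(2,2)=-11: scale R2 → (0, 0, 1)
  clear (0,2): R0 −= (3/2)R2 → (1, 0, 0)
  clear (1,2): R1 −= (-2)R2 → (0, 1, 0)

pivot columns: 0, 1, 2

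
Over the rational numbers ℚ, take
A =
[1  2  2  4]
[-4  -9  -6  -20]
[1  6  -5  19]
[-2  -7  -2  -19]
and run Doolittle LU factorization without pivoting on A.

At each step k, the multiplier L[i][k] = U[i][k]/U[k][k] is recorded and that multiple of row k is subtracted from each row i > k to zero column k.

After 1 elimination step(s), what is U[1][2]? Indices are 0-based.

[col 0] pivot 1
  R1 -= -4*R0 → (0, -1, 2, -4)  (L[1][0] := -4)
  R2 -= 1*R0 → (0, 4, -7, 15)  (L[2][0] := 1)
  R3 -= -2*R0 → (0, -3, 2, -11)  (L[3][0] := -2)

U[1][2] = 2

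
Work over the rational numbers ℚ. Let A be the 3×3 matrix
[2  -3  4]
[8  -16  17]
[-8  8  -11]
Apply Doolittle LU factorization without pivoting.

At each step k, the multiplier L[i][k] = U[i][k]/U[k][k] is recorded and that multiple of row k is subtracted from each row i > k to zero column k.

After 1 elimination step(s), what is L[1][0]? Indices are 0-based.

L[1][0] = 4

[col 0] pivot 2
  R1 -= 4*R0 → (0, -4, 1)  (L[1][0] := 4)
  R2 -= -4*R0 → (0, -4, 5)  (L[2][0] := -4)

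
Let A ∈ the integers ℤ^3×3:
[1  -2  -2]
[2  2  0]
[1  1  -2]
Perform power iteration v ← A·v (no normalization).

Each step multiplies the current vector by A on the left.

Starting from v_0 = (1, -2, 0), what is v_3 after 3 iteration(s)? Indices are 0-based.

v_3 = (-11, 34, 7)

v_0 = (1, -2, 0).
v_1 = A·v_0 = (5, -2, -1).
v_2 = A·v_1 = (11, 6, 5).
v_3 = A·v_2 = (-11, 34, 7).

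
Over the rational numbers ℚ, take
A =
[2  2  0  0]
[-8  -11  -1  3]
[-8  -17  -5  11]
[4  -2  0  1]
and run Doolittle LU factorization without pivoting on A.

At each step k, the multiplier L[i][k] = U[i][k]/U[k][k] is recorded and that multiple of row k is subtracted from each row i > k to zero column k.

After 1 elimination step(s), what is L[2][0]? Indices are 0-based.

L[2][0] = -4

Step 1: pivot at (0,0) is 2.
  row1 ← row1 − (-4)·row0  ⇒  L[1][0]=-4, U row1=(0, -3, -1, 3)
  row2 ← row2 − (-4)·row0  ⇒  L[2][0]=-4, U row2=(0, -9, -5, 11)
  row3 ← row3 − (2)·row0  ⇒  L[3][0]=2, U row3=(0, -6, 0, 1)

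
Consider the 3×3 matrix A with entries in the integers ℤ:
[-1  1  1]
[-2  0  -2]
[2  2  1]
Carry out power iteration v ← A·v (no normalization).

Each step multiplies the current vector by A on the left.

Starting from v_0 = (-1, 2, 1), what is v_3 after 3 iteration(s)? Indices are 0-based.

v_0 = (-1, 2, 1).
v_1 = A·v_0 = (4, 0, 3).
v_2 = A·v_1 = (-1, -14, 11).
v_3 = A·v_2 = (-2, -20, -19).

v_3 = (-2, -20, -19)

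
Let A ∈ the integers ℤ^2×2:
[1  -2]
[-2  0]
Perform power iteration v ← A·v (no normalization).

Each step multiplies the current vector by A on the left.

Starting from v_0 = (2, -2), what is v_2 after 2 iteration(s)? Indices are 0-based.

v_2 = (14, -12)

v_0 = (2, -2).
v_1 = A·v_0 = (6, -4).
v_2 = A·v_1 = (14, -12).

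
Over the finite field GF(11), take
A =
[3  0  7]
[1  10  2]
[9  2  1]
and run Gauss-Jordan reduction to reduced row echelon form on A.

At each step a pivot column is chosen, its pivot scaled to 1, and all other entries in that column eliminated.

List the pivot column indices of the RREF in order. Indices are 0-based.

[1] R0 /= 3  ⇒  (1, 0, 6)
     R1 -= 1·R0  ⇒  (0, 10, 7)
     R2 -= 9·R0  ⇒  (0, 2, 2)
[2] R1 /= 10  ⇒  (0, 1, 4)
     R2 -= 2·R1  ⇒  (0, 0, 5)
[3] R2 /= 5  ⇒  (0, 0, 1)
     R0 -= 6·R2  ⇒  (1, 0, 0)
     R1 -= 4·R2  ⇒  (0, 1, 0)

pivot columns: 0, 1, 2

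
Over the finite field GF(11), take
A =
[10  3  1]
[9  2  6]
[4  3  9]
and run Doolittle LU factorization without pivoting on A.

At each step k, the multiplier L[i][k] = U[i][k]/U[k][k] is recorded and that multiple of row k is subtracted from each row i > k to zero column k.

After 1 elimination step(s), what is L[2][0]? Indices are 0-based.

L[2][0] = 7

[col 0] pivot 10
  R1 -= 2*R0 → (0, 7, 4)  (L[1][0] := 2)
  R2 -= 7*R0 → (0, 4, 2)  (L[2][0] := 7)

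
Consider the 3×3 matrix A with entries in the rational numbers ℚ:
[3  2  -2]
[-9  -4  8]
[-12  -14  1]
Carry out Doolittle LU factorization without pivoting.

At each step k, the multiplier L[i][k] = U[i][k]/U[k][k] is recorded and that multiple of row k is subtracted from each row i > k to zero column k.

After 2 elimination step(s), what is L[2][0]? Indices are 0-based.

L[2][0] = -4

k=0: U[0][0]=3
  eliminate (1,0): mult=-3, new row 1: (0, 2, 2); set L[1][0]=-3
  eliminate (2,0): mult=-4, new row 2: (0, -6, -7); set L[2][0]=-4
k=1: U[1][1]=2
  eliminate (2,1): mult=-3, new row 2: (0, 0, -1); set L[2][1]=-3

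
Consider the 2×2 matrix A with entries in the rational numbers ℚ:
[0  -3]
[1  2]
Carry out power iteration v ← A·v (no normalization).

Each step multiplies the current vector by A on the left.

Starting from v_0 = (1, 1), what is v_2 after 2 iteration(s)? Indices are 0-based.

v_2 = (-9, 3)

v_0 = (1, 1).
v_1 = A·v_0 = (-3, 3).
v_2 = A·v_1 = (-9, 3).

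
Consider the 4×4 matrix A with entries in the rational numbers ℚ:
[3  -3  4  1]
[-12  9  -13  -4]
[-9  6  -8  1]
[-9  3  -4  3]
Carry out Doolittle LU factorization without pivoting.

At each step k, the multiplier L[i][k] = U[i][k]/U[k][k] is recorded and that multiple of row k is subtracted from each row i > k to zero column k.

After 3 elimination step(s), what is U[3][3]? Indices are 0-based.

U[3][3] = -2

Step 1: pivot at (0,0) is 3.
  row1 ← row1 − (-4)·row0  ⇒  L[1][0]=-4, U row1=(0, -3, 3, 0)
  row2 ← row2 − (-3)·row0  ⇒  L[2][0]=-3, U row2=(0, -3, 4, 4)
  row3 ← row3 − (-3)·row0  ⇒  L[3][0]=-3, U row3=(0, -6, 8, 6)
Step 2: pivot at (1,1) is -3.
  row2 ← row2 − (1)·row1  ⇒  L[2][1]=1, U row2=(0, 0, 1, 4)
  row3 ← row3 − (2)·row1  ⇒  L[3][1]=2, U row3=(0, 0, 2, 6)
Step 3: pivot at (2,2) is 1.
  row3 ← row3 − (2)·row2  ⇒  L[3][2]=2, U row3=(0, 0, 0, -2)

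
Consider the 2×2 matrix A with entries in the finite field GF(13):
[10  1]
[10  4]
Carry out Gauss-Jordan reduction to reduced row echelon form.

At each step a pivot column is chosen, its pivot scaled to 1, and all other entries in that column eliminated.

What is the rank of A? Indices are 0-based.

[1] R0 /= 10  ⇒  (1, 4)
     R1 -= 10·R0  ⇒  (0, 3)
[2] R1 /= 3  ⇒  (0, 1)
     R0 -= 4·R1  ⇒  (1, 0)

rank = 2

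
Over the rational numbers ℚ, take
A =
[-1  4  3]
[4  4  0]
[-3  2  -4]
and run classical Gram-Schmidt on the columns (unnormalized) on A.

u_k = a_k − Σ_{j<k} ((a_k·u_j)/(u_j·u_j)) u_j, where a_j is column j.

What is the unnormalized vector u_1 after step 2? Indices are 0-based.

u_1 = (55/13, 40/13, 35/13)

Step 1: u_0 = a_0 = (-1, 4, -3).
Step 2: u_1 = a_1 − (3/13)·u_0 = (55/13, 40/13, 35/13).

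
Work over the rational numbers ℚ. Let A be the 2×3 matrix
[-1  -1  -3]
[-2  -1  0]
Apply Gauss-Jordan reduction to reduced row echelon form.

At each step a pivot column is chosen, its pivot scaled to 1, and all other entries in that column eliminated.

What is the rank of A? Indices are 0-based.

step 1: normalize row 0 (÷-1) = (1, 1, 3)
  row 1: subtract -2×row0 = (0, 1, 6)
step 2: normalize row 1 (÷1) = (0, 1, 6)
  row 0: subtract 1×row1 = (1, 0, -3)

rank = 2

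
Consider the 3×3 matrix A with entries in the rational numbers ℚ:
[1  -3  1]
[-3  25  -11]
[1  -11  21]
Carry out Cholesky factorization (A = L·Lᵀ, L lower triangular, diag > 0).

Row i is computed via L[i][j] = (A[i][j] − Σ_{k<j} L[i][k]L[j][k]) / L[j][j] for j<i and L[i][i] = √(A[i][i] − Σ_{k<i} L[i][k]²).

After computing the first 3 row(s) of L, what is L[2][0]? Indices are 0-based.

L[2][0] = 1

Step 1: L[0][0] = √(1) = 1.
  L[1][0] = (-3) / L[0][0] = -3.
Step 2: L[1][1] = √(16) = 4.
  L[2][0] = (1) / L[0][0] = 1.
  L[2][1] = (-8) / L[1][1] = -2.
Step 3: L[2][2] = √(16) = 4.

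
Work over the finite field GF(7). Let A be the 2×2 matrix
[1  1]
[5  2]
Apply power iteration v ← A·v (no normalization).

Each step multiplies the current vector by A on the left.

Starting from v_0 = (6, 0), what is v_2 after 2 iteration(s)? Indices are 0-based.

v_2 = (1, 6)

v_0 = (6, 0).
v_1 = A·v_0 = (6, 2).
v_2 = A·v_1 = (1, 6).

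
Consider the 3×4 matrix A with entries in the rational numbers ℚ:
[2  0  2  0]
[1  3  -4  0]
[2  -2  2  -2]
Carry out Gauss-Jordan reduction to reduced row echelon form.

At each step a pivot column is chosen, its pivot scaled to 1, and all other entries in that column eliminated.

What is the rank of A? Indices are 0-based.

[1] R0 /= 2  ⇒  (1, 0, 1, 0)
     R1 -= 1·R0  ⇒  (0, 3, -5, 0)
     R2 -= 2·R0  ⇒  (0, -2, 0, -2)
[2] R1 /= 3  ⇒  (0, 1, -5/3, 0)
     R2 -= -2·R1  ⇒  (0, 0, -10/3, -2)
[3] R2 /= -10/3  ⇒  (0, 0, 1, 3/5)
     R0 -= 1·R2  ⇒  (1, 0, 0, -3/5)
     R1 -= -5/3·R2  ⇒  (0, 1, 0, 1)

rank = 3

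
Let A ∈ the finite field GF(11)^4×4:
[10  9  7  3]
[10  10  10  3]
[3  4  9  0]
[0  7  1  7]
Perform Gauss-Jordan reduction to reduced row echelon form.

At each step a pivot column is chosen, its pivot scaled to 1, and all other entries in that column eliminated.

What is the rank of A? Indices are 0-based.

[1] R0 /= 10  ⇒  (1, 2, 4, 8)
     R1 -= 10·R0  ⇒  (0, 1, 3, 0)
     R2 -= 3·R0  ⇒  (0, 9, 8, 9)
[2] R1 /= 1  ⇒  (0, 1, 3, 0)
     R0 -= 2·R1  ⇒  (1, 0, 9, 8)
     R2 -= 9·R1  ⇒  (0, 0, 3, 9)
     R3 -= 7·R1  ⇒  (0, 0, 2, 7)
[3] R2 /= 3  ⇒  (0, 0, 1, 3)
     R0 -= 9·R2  ⇒  (1, 0, 0, 3)
     R1 -= 3·R2  ⇒  (0, 1, 0, 2)
     R3 -= 2·R2  ⇒  (0, 0, 0, 1)
[4] R3 /= 1  ⇒  (0, 0, 0, 1)
     R0 -= 3·R3  ⇒  (1, 0, 0, 0)
     R1 -= 2·R3  ⇒  (0, 1, 0, 0)
     R2 -= 3·R3  ⇒  (0, 0, 1, 0)

rank = 4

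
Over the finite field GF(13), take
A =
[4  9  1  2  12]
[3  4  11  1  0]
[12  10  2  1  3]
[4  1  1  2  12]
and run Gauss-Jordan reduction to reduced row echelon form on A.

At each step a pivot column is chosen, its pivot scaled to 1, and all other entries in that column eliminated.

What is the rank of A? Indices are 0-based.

pivot(0,0)=4: scale R0 → (1, 12, 10, 7, 3)
  clear (1,0): R1 −= (3)R0 → (0, 7, 7, 6, 4)
  clear (2,0): R2 −= (12)R0 → (0, 9, 12, 8, 6)
  clear (3,0): R3 −= (4)R0 → (0, 5, 0, 0, 0)
pivot(1,1)=7: scale R1 → (0, 1, 1, 12, 8)
  clear (0,1): R0 −= (12)R1 → (1, 0, 11, 6, 11)
  clear (2,1): R2 −= (9)R1 → (0, 0, 3, 4, 12)
  clear (3,1): R3 −= (5)R1 → (0, 0, 8, 5, 12)
pivot(2,2)=3: scale R2 → (0, 0, 1, 10, 4)
  clear (0,2): R0 −= (11)R2 → (1, 0, 0, 0, 6)
  clear (1,2): R1 −= (1)R2 → (0, 1, 0, 2, 4)
  clear (3,2): R3 −= (8)R2 → (0, 0, 0, 3, 6)
pivot(3,3)=3: scale R3 → (0, 0, 0, 1, 2)
  clear (1,3): R1 −= (2)R3 → (0, 1, 0, 0, 0)
  clear (2,3): R2 −= (10)R3 → (0, 0, 1, 0, 10)

rank = 4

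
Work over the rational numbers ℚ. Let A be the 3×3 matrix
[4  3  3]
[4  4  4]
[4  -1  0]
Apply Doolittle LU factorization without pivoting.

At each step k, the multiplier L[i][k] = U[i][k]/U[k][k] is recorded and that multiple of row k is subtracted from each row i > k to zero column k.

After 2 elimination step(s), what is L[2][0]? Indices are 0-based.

L[2][0] = 1

k=0: U[0][0]=4
  eliminate (1,0): mult=1, new row 1: (0, 1, 1); set L[1][0]=1
  eliminate (2,0): mult=1, new row 2: (0, -4, -3); set L[2][0]=1
k=1: U[1][1]=1
  eliminate (2,1): mult=-4, new row 2: (0, 0, 1); set L[2][1]=-4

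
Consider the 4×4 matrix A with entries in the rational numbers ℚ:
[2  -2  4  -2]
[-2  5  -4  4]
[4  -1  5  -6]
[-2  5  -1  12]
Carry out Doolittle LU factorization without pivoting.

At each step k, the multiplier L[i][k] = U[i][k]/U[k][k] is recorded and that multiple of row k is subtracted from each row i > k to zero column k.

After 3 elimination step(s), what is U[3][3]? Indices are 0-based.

[col 0] pivot 2
  R1 -= -1*R0 → (0, 3, 0, 2)  (L[1][0] := -1)
  R2 -= 2*R0 → (0, 3, -3, -2)  (L[2][0] := 2)
  R3 -= -1*R0 → (0, 3, 3, 10)  (L[3][0] := -1)
[col 1] pivot 3
  R2 -= 1*R1 → (0, 0, -3, -4)  (L[2][1] := 1)
  R3 -= 1*R1 → (0, 0, 3, 8)  (L[3][1] := 1)
[col 2] pivot -3
  R3 -= -1*R2 → (0, 0, 0, 4)  (L[3][2] := -1)

U[3][3] = 4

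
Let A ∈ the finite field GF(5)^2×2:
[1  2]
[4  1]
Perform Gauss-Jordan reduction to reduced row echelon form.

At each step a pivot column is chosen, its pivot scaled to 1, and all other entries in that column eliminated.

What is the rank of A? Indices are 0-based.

rank = 2

step 1: normalize row 0 (÷1) = (1, 2)
  row 1: subtract 4×row0 = (0, 3)
step 2: normalize row 1 (÷3) = (0, 1)
  row 0: subtract 2×row1 = (1, 0)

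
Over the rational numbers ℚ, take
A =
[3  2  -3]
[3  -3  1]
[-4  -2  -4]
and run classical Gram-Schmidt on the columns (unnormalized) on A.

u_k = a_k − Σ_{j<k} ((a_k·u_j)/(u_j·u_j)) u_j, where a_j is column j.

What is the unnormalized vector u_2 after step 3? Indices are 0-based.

Step 1: u_0 = a_0 = (3, 3, -4).
Step 2: u_1 = a_1 − (5/34)·u_0 = (53/34, -117/34, -24/17).
Step 3: u_2 = a_2 − (5/17)·u_0 − (-12/79)·u_1 = (-288/79, -32/79, -240/79).

u_2 = (-288/79, -32/79, -240/79)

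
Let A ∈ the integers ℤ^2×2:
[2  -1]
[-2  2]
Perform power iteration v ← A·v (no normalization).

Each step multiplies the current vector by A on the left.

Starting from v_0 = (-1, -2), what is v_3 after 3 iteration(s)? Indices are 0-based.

v_0 = (-1, -2).
v_1 = A·v_0 = (0, -2).
v_2 = A·v_1 = (2, -4).
v_3 = A·v_2 = (8, -12).

v_3 = (8, -12)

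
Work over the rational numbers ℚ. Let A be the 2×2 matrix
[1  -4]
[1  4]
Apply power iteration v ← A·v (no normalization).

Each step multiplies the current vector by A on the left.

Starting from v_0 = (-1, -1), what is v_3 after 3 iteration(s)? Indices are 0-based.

v_3 = (91, -45)

v_0 = (-1, -1).
v_1 = A·v_0 = (3, -5).
v_2 = A·v_1 = (23, -17).
v_3 = A·v_2 = (91, -45).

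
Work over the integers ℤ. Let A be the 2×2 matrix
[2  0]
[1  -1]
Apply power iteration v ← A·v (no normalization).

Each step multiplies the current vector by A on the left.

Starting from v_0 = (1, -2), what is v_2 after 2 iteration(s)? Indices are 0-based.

v_0 = (1, -2).
v_1 = A·v_0 = (2, 3).
v_2 = A·v_1 = (4, -1).

v_2 = (4, -1)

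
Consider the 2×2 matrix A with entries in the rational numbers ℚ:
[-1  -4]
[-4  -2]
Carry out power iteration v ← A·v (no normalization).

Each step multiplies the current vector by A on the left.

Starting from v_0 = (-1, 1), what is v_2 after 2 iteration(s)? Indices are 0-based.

v_2 = (-5, 8)

v_0 = (-1, 1).
v_1 = A·v_0 = (-3, 2).
v_2 = A·v_1 = (-5, 8).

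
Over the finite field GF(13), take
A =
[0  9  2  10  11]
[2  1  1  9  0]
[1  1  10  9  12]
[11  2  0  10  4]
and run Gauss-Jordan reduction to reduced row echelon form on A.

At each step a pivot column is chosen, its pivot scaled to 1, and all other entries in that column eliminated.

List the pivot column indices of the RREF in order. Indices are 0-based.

pivot columns: 0, 1, 2, 3

pivot(0,0): swap R0↔R1
pivot(0,0)=2: scale R0 → (1, 7, 7, 11, 0)
  clear (2,0): R2 −= (1)R0 → (0, 7, 3, 11, 12)
  clear (3,0): R3 −= (11)R0 → (0, 3, 1, 6, 4)
pivot(1,1)=9: scale R1 → (0, 1, 6, 4, 7)
  clear (0,1): R0 −= (7)R1 → (1, 0, 4, 9, 3)
  clear (2,1): R2 −= (7)R1 → (0, 0, 0, 9, 2)
  clear (3,1): R3 −= (3)R1 → (0, 0, 9, 7, 9)
pivot(2,2): swap R2↔R3
pivot(2,2)=9: scale R2 → (0, 0, 1, 8, 1)
  clear (0,2): R0 −= (4)R2 → (1, 0, 0, 3, 12)
  clear (1,2): R1 −= (6)R2 → (0, 1, 0, 8, 1)
pivot(3,3)=9: scale R3 → (0, 0, 0, 1, 6)
  clear (0,3): R0 −= (3)R3 → (1, 0, 0, 0, 7)
  clear (1,3): R1 −= (8)R3 → (0, 1, 0, 0, 5)
  clear (2,3): R2 −= (8)R3 → (0, 0, 1, 0, 5)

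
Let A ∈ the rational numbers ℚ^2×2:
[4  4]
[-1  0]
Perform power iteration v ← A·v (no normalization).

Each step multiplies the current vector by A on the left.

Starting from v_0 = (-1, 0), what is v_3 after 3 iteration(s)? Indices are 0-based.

v_3 = (-32, 12)

v_0 = (-1, 0).
v_1 = A·v_0 = (-4, 1).
v_2 = A·v_1 = (-12, 4).
v_3 = A·v_2 = (-32, 12).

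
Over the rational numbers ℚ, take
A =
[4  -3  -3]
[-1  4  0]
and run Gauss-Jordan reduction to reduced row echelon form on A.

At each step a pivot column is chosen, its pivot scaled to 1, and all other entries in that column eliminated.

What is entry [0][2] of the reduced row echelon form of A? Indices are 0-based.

pivot(0,0)=4: scale R0 → (1, -3/4, -3/4)
  clear (1,0): R1 −= (-1)R0 → (0, 13/4, -3/4)
pivot(1,1)=13/4: scale R1 → (0, 1, -3/13)
  clear (0,1): R0 −= (-3/4)R1 → (1, 0, -12/13)

M[0][2] = -12/13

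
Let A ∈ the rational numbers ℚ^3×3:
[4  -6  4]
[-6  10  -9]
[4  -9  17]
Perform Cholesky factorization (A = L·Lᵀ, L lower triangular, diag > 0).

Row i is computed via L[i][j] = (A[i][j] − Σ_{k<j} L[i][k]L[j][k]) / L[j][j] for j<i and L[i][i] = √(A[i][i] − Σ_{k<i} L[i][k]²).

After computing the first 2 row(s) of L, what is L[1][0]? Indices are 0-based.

L[1][0] = -3

Step 1: L[0][0] = √(4) = 2.
  L[1][0] = (-6) / L[0][0] = -3.
Step 2: L[1][1] = √(1) = 1.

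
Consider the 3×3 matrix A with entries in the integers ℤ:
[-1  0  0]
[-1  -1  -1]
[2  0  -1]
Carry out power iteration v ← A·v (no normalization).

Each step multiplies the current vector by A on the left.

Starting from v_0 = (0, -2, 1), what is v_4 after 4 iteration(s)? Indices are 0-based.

v_0 = (0, -2, 1).
v_1 = A·v_0 = (0, 1, -1).
v_2 = A·v_1 = (0, 0, 1).
v_3 = A·v_2 = (0, -1, -1).
v_4 = A·v_3 = (0, 2, 1).

v_4 = (0, 2, 1)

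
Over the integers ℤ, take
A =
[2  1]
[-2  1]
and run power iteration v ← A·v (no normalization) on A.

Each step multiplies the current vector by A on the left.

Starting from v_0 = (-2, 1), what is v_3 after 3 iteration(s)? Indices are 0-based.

v_0 = (-2, 1).
v_1 = A·v_0 = (-3, 5).
v_2 = A·v_1 = (-1, 11).
v_3 = A·v_2 = (9, 13).

v_3 = (9, 13)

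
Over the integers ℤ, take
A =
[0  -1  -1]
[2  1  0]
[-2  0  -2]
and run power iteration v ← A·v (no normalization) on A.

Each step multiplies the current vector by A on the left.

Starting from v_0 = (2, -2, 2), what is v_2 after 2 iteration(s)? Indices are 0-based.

v_0 = (2, -2, 2).
v_1 = A·v_0 = (0, 2, -8).
v_2 = A·v_1 = (6, 2, 16).

v_2 = (6, 2, 16)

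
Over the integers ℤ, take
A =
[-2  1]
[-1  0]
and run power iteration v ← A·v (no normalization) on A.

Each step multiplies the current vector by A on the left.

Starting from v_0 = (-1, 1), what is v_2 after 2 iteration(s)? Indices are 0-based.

v_0 = (-1, 1).
v_1 = A·v_0 = (3, 1).
v_2 = A·v_1 = (-5, -3).

v_2 = (-5, -3)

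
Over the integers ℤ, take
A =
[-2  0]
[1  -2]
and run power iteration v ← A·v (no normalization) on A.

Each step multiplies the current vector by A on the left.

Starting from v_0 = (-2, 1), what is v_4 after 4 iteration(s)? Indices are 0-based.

v_0 = (-2, 1).
v_1 = A·v_0 = (4, -4).
v_2 = A·v_1 = (-8, 12).
v_3 = A·v_2 = (16, -32).
v_4 = A·v_3 = (-32, 80).

v_4 = (-32, 80)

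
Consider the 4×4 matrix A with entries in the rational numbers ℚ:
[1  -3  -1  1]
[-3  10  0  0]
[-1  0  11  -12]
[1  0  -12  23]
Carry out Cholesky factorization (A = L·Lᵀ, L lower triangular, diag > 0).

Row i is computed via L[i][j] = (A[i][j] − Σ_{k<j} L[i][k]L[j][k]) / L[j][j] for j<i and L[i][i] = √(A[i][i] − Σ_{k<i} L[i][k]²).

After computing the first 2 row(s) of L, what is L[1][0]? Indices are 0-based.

L[1][0] = -3

Step 1: L[0][0] = √(1) = 1.
  L[1][0] = (-3) / L[0][0] = -3.
Step 2: L[1][1] = √(1) = 1.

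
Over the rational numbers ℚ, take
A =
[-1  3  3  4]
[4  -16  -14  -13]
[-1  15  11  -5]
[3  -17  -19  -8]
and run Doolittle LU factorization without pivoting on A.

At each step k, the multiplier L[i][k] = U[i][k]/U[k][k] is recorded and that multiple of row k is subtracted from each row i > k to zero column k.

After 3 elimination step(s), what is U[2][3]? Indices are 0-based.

Step 1: pivot at (0,0) is -1.
  row1 ← row1 − (-4)·row0  ⇒  L[1][0]=-4, U row1=(0, -4, -2, 3)
  row2 ← row2 − (1)·row0  ⇒  L[2][0]=1, U row2=(0, 12, 8, -9)
  row3 ← row3 − (-3)·row0  ⇒  L[3][0]=-3, U row3=(0, -8, -10, 4)
Step 2: pivot at (1,1) is -4.
  row2 ← row2 − (-3)·row1  ⇒  L[2][1]=-3, U row2=(0, 0, 2, 0)
  row3 ← row3 − (2)·row1  ⇒  L[3][1]=2, U row3=(0, 0, -6, -2)
Step 3: pivot at (2,2) is 2.
  row3 ← row3 − (-3)·row2  ⇒  L[3][2]=-3, U row3=(0, 0, 0, -2)

U[2][3] = 0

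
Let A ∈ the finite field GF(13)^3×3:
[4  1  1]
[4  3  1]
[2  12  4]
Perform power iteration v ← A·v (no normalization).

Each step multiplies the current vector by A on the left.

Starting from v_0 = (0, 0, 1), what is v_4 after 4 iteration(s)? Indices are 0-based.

v_0 = (0, 0, 1).
v_1 = A·v_0 = (1, 1, 4).
v_2 = A·v_1 = (9, 11, 4).
v_3 = A·v_2 = (12, 8, 10).
v_4 = A·v_3 = (1, 4, 4).

v_4 = (1, 4, 4)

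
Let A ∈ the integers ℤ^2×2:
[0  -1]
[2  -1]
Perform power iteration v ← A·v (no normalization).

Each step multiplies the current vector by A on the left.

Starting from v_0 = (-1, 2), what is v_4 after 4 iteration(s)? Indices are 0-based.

v_0 = (-1, 2).
v_1 = A·v_0 = (-2, -4).
v_2 = A·v_1 = (4, 0).
v_3 = A·v_2 = (0, 8).
v_4 = A·v_3 = (-8, -8).

v_4 = (-8, -8)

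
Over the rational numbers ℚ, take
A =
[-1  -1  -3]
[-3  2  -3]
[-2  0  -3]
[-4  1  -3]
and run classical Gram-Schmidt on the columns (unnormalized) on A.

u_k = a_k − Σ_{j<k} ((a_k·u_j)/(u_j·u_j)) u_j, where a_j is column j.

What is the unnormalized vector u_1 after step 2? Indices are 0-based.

Step 1: u_0 = a_0 = (-1, -3, -2, -4).
Step 2: u_1 = a_1 − (-3/10)·u_0 = (-13/10, 11/10, -3/5, -1/5).

u_1 = (-13/10, 11/10, -3/5, -1/5)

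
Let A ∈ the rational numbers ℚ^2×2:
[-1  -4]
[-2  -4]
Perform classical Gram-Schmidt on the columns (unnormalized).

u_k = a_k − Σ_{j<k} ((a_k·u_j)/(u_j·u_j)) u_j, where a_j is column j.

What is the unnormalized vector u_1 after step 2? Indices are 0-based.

Step 1: u_0 = a_0 = (-1, -2).
Step 2: u_1 = a_1 − (12/5)·u_0 = (-8/5, 4/5).

u_1 = (-8/5, 4/5)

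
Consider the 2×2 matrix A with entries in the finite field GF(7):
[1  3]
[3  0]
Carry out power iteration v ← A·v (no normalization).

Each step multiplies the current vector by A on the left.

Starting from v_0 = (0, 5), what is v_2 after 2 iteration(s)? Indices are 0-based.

v_2 = (1, 3)

v_0 = (0, 5).
v_1 = A·v_0 = (1, 0).
v_2 = A·v_1 = (1, 3).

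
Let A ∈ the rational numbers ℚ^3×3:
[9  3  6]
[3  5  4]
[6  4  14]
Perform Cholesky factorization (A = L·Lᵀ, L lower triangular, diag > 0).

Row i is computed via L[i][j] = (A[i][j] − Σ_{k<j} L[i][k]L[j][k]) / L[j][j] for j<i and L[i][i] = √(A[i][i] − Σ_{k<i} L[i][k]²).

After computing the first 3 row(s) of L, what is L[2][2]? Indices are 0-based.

Step 1: L[0][0] = √(9) = 3.
  L[1][0] = (3) / L[0][0] = 1.
Step 2: L[1][1] = √(4) = 2.
  L[2][0] = (6) / L[0][0] = 2.
  L[2][1] = (2) / L[1][1] = 1.
Step 3: L[2][2] = √(9) = 3.

L[2][2] = 3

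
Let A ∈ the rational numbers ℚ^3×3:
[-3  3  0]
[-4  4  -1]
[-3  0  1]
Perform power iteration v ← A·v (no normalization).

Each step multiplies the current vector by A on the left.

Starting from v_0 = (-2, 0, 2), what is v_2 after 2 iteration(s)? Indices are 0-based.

v_2 = (0, -8, -10)

v_0 = (-2, 0, 2).
v_1 = A·v_0 = (6, 6, 8).
v_2 = A·v_1 = (0, -8, -10).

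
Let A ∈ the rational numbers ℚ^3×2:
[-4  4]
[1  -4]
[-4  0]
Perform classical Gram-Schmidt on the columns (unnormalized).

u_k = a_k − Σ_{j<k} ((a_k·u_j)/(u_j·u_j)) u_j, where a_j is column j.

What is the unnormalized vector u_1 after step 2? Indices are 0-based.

u_1 = (52/33, -112/33, -80/33)

Step 1: u_0 = a_0 = (-4, 1, -4).
Step 2: u_1 = a_1 − (-20/33)·u_0 = (52/33, -112/33, -80/33).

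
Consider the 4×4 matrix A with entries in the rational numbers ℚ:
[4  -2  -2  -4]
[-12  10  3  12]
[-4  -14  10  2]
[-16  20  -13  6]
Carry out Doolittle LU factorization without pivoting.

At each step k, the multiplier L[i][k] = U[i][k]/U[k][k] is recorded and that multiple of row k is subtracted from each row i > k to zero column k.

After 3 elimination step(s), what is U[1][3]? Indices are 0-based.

U[1][3] = 0

[col 0] pivot 4
  R1 -= -3*R0 → (0, 4, -3, 0)  (L[1][0] := -3)
  R2 -= -1*R0 → (0, -16, 8, -2)  (L[2][0] := -1)
  R3 -= -4*R0 → (0, 12, -21, -10)  (L[3][0] := -4)
[col 1] pivot 4
  R2 -= -4*R1 → (0, 0, -4, -2)  (L[2][1] := -4)
  R3 -= 3*R1 → (0, 0, -12, -10)  (L[3][1] := 3)
[col 2] pivot -4
  R3 -= 3*R2 → (0, 0, 0, -4)  (L[3][2] := 3)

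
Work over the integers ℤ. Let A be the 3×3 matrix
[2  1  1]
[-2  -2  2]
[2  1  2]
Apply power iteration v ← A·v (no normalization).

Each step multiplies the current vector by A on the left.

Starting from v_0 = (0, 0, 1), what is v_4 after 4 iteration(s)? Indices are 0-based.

v_0 = (0, 0, 1).
v_1 = A·v_0 = (1, 2, 2).
v_2 = A·v_1 = (6, -2, 8).
v_3 = A·v_2 = (18, 8, 26).
v_4 = A·v_3 = (70, 0, 96).

v_4 = (70, 0, 96)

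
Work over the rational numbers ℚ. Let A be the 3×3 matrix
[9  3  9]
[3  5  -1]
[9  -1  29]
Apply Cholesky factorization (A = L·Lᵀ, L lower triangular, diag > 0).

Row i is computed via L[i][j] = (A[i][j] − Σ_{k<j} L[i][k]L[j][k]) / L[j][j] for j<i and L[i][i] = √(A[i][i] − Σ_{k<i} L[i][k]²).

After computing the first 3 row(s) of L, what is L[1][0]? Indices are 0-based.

L[1][0] = 1

Step 1: L[0][0] = √(9) = 3.
  L[1][0] = (3) / L[0][0] = 1.
Step 2: L[1][1] = √(4) = 2.
  L[2][0] = (9) / L[0][0] = 3.
  L[2][1] = (-4) / L[1][1] = -2.
Step 3: L[2][2] = √(16) = 4.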